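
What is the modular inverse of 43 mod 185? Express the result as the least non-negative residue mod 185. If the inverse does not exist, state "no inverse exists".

Apply the Euclidean algorithm to 185 and 43:
185 = 4*43 + 13
43 = 3*13 + 4
13 = 3*4 + 1
4 = 4*1 + 0
gcd = 1, so the inverse exists. Back-substitute:
1 = 13 − 3·4
1 = −3·43 + 10·13
1 = 10·185 − 43·43
So 43·(-43) ≡ 1 (mod 185), and -43 ≡ 142 (mod 185).

142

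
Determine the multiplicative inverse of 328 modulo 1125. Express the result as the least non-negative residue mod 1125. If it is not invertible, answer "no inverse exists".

Apply the Euclidean algorithm to 1125 and 328:
1125 = 3·328 + 141
328 = 2·141 + 46
141 = 3·46 + 3
46 = 15·3 + 1
3 = 3·1 + 0
Since gcd(328, 1125) = 1, back-substitute to write 1 as a combination:
1 = 46 − 15·3
1 = −15·141 + 46·46
1 = 46·328 − 107·141
1 = −107·1125 + 367·328
So 328·367 ≡ 1 (mod 1125).

367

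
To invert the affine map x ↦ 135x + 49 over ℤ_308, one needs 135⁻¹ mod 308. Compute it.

235

gcd(308, 135) by repeated division:
308 = 2·135 + 38
135 = 3·38 + 21
38 = 1·21 + 17
21 = 1·17 + 4
17 = 4·4 + 1
4 = 4·1 + 0
Since gcd(135, 308) = 1, back-substitute to write 1 as a combination:
1 = 17 − 4·4
1 = −4·21 + 5·17
1 = 5·38 − 9·21
1 = −9·135 + 32·38
1 = 32·308 − 73·135
Hence 135⁻¹ ≡ -73 ≡ 235 (mod 308).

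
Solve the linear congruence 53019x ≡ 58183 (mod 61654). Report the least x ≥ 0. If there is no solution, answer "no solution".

First find gcd(53019, 61654):
61654 = 1×53019 + 8635
53019 = 6×8635 + 1209
8635 = 7×1209 + 172
1209 = 7×172 + 5
172 = 34×5 + 2
5 = 2×2 + 1
2 = 2×1 + 0
gcd = 1, so a unique solution mod 61654 exists.
Back-substitute for the Bézout coefficients:
1 = 5 − 2·2
1 = −2·172 + 69·5
1 = 69·1209 − 485·172
1 = −485·8635 + 3464·1209
1 = 3464·53019 − 21269·8635
1 = −21269·61654 + 24733·53019
So 53019·(24733) ≡ 1 (mod 61654), giving 53019⁻¹ ≡ 24733.
x ≡ 53019⁻¹·58183 ≡ 24733·58183 ≡ 35779 (mod 61654).

35779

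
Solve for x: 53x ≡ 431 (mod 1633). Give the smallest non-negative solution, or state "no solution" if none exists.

193

First find gcd(53, 1633):
1633 = 30×53 + 43
53 = 1×43 + 10
43 = 4×10 + 3
10 = 3×3 + 1
3 = 3×1 + 0
gcd = 1, so a unique solution mod 1633 exists.
Back-substitute for the Bézout coefficients:
1 = 10 − 3·3
1 = −3·43 + 13·10
1 = 13·53 − 16·43
1 = −16·1633 + 493·53
So 53·(493) ≡ 1 (mod 1633), giving 53⁻¹ ≡ 493.
x ≡ 53⁻¹·431 ≡ 493·431 ≡ 193 (mod 1633).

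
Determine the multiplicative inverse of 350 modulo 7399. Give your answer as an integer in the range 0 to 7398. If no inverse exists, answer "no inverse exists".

no inverse exists

Compute gcd(350, 7399):
7399 = 21·350 + 49
350 = 7·49 + 7
49 = 7·7 + 0
gcd(350, 7399) = 7 ≠ 1, so 350 has no multiplicative inverse modulo 7399.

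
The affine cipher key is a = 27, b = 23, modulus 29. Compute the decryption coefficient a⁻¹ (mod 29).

Apply the Euclidean algorithm to 29 and 27:
29 = 1×27 + 2
27 = 13×2 + 1
2 = 2×1 + 0
Since gcd(27, 29) = 1, back-substitute to write 1 as a combination:
1 = 27 − 13·2
1 = −13·29 + 14·27
So 27·14 ≡ 1 (mod 29).

14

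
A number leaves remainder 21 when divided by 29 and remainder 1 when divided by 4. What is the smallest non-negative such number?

21

Write x = 21 + 29·k. Then 29·k ≡ 1 − 21 ≡ 0 (mod 4).
Need 29⁻¹ mod 4. Extended Euclid on (4, 1):
4 = 4*1 + 0
29⁻¹ ≡ 1 (mod 4), so k ≡ 1·0 ≡ 0 (mod 4).
x = 21 + 29·0 = 21.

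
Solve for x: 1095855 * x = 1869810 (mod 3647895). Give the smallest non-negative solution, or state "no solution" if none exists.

First find gcd(1095855, 3647895):
3647895 = 3*1095855 + 360330
1095855 = 3*360330 + 14865
360330 = 24*14865 + 3570
14865 = 4*3570 + 585
3570 = 6*585 + 60
585 = 9*60 + 45
60 = 1*45 + 15
45 = 3*15 + 0
gcd = 15 and 15 | 1869810, so solutions exist. Divide through by 15: 73057x ≡ 124654 (mod 243193).
Now find 73057⁻¹ mod 243193:
243193 = 3×73057 + 24022
73057 = 3×24022 + 991
24022 = 24×991 + 238
991 = 4×238 + 39
238 = 6×39 + 4
39 = 9×4 + 3
4 = 1×3 + 1
3 = 3×1 + 0
Back-substitute:
1 = 4 − 3
1 = −39 + 10·4
1 = 10·238 − 61·39
1 = −61·991 + 254·238
1 = 254·24022 − 6157·991
1 = −6157·73057 + 18725·24022
1 = 18725·243193 − 62332·73057
So 73057·(-62332) ≡ 1 (mod 243193), i.e. 73057⁻¹ ≡ 180861.
Then x ≡ 180861·124654 ≡ 83222 (mod 243193); the smallest non-negative solution is x = 83222.

83222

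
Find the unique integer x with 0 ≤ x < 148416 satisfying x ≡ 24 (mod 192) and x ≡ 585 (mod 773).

2904

Write x = 24 + 192·k. Then 192·k ≡ 585 − 24 ≡ 561 (mod 773).
Need 192⁻¹ mod 773. Extended Euclid on (773, 192):
773 = 4×192 + 5
192 = 38×5 + 2
5 = 2×2 + 1
2 = 2×1 + 0
Back-substitute:
1 = 5 − 2·2
1 = −2·192 + 77·5
1 = 77·773 − 310·192
192⁻¹ ≡ 463 (mod 773), so k ≡ 463·561 ≡ 15 (mod 773).
x = 24 + 192·15 = 2904.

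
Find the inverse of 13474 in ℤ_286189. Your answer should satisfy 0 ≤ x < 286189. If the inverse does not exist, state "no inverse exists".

gcd(286189, 13474) by repeated division:
286189 = 21·13474 + 3235
13474 = 4·3235 + 534
3235 = 6·534 + 31
534 = 17·31 + 7
31 = 4·7 + 3
7 = 2·3 + 1
3 = 3·1 + 0
gcd = 1, so the inverse exists. Back-substitute:
1 = 7 − 2·3
1 = −2·31 + 9·7
1 = 9·534 − 155·31
1 = −155·3235 + 939·534
1 = 939·13474 − 3911·3235
1 = −3911·286189 + 83070·13474
So 13474·83070 ≡ 1 (mod 286189).

83070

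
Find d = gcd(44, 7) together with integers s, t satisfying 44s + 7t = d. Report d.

1

Apply Euclid's algorithm to 44 and 7:
44 = 6*7 + 2
7 = 3*2 + 1
2 = 2*1 + 0
gcd(44, 7) = 1.
Express as a combination:
1 = 7 − 3·2
1 = −3·44 + 19·7
So 1 = (-3)·44 + (19)·7.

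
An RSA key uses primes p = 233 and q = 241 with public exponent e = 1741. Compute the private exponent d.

46981

φ(n) = (p−1)(q−1) = 232·240 = 55680.
Need d with 1741·d ≡ 1 (mod 55680). Apply the extended Euclidean algorithm:
55680 = 31*1741 + 1709
1741 = 1*1709 + 32
1709 = 53*32 + 13
32 = 2*13 + 6
13 = 2*6 + 1
6 = 6*1 + 0
Back-substitute:
1 = 13 − 2·6
1 = −2·32 + 5·13
1 = 5·1709 − 267·32
1 = −267·1741 + 272·1709
1 = 272·55680 − 8699·1741
So 1741·(-8699) ≡ 1 (mod 55680), hence d ≡ -8699 ≡ 46981 (mod 55680).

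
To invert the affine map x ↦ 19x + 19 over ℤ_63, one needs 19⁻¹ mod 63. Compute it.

10

Apply the Euclidean algorithm to 63 and 19:
63 = 3*19 + 6
19 = 3*6 + 1
6 = 6*1 + 0
The gcd is 1. Working backward:
1 = 19 − 3·6
1 = −3·63 + 10·19
So 19·10 ≡ 1 (mod 63).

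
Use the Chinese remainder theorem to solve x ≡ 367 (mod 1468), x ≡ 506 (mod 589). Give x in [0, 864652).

Write x = 367 + 1468·k. Then 1468·k ≡ 506 − 367 ≡ 139 (mod 589).
Need 1468⁻¹ mod 589. Extended Euclid on (589, 290):
589 = 2*290 + 9
290 = 32*9 + 2
9 = 4*2 + 1
2 = 2*1 + 0
Back-substitute:
1 = 9 − 4·2
1 = −4·290 + 129·9
1 = 129·589 − 262·290
1468⁻¹ ≡ 327 (mod 589), so k ≡ 327·139 ≡ 100 (mod 589).
x = 367 + 1468·100 = 147167.

147167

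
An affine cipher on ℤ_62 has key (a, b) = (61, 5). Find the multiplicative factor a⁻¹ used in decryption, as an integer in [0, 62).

61

Extended Euclidean algorithm:
62 = 1×61 + 1
61 = 61×1 + 0
gcd = 1, so the inverse exists. Back-substitute:
1 = 62 − 61
Thus 61·(-1) ≡ 1 (mod 62); reducing, -1 mod 62 = 61.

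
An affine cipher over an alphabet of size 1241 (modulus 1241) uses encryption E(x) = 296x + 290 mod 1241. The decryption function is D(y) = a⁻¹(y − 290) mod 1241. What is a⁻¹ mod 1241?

566

Run Euclid on (1241, 296):
1241 = 4·296 + 57
296 = 5·57 + 11
57 = 5·11 + 2
11 = 5·2 + 1
2 = 2·1 + 0
Since gcd(296, 1241) = 1, back-substitute to write 1 as a combination:
1 = 11 − 5·2
1 = −5·57 + 26·11
1 = 26·296 − 135·57
1 = −135·1241 + 566·296
So 296·566 ≡ 1 (mod 1241).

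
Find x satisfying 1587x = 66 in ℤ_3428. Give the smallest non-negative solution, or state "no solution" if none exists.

1646

First find gcd(1587, 3428):
3428 = 2*1587 + 254
1587 = 6*254 + 63
254 = 4*63 + 2
63 = 31*2 + 1
2 = 2*1 + 0
gcd = 1, so a unique solution mod 3428 exists.
Back-substitute for the Bézout coefficients:
1 = 63 − 31·2
1 = −31·254 + 125·63
1 = 125·1587 − 781·254
1 = −781·3428 + 1687·1587
So 1587·(1687) ≡ 1 (mod 3428), giving 1587⁻¹ ≡ 1687.
x ≡ 1587⁻¹·66 ≡ 1687·66 ≡ 1646 (mod 3428).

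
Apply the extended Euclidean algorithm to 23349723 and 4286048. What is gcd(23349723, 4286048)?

Repeated division:
23349723 = 5×4286048 + 1919483
4286048 = 2×1919483 + 447082
1919483 = 4×447082 + 131155
447082 = 3×131155 + 53617
131155 = 2×53617 + 23921
53617 = 2×23921 + 5775
23921 = 4×5775 + 821
5775 = 7×821 + 28
821 = 29×28 + 9
28 = 3×9 + 1
9 = 9×1 + 0
gcd(23349723, 4286048) = 1.
Express as a combination:
1 = 28 − 3·9
1 = −3·821 + 88·28
1 = 88·5775 − 619·821
1 = −619·23921 + 2564·5775
1 = 2564·53617 − 5747·23921
1 = −5747·131155 + 14058·53617
1 = 14058·447082 − 47921·131155
1 = −47921·1919483 + 205742·447082
1 = 205742·4286048 − 459405·1919483
1 = −459405·23349723 + 2502767·4286048
So 1 = (-459405)·23349723 + (2502767)·4286048.

1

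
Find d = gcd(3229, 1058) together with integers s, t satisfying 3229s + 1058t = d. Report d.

Apply Euclid's algorithm to 3229 and 1058:
3229 = 3×1058 + 55
1058 = 19×55 + 13
55 = 4×13 + 3
13 = 4×3 + 1
3 = 3×1 + 0
gcd(3229, 1058) = 1.
Back-substituting:
1 = 13 − 4·3
1 = −4·55 + 17·13
1 = 17·1058 − 327·55
1 = −327·3229 + 998·1058
So 1 = (-327)·3229 + (998)·1058.

1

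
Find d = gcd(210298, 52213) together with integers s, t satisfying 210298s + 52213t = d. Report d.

1

Apply Euclid's algorithm to 210298 and 52213:
210298 = 4·52213 + 1446
52213 = 36·1446 + 157
1446 = 9·157 + 33
157 = 4·33 + 25
33 = 1·25 + 8
25 = 3·8 + 1
8 = 8·1 + 0
gcd(210298, 52213) = 1.
Back-substituting:
1 = 25 − 3·8
1 = −3·33 + 4·25
1 = 4·157 − 19·33
1 = −19·1446 + 175·157
1 = 175·52213 − 6319·1446
1 = −6319·210298 + 25451·52213
So 1 = (-6319)·210298 + (25451)·52213.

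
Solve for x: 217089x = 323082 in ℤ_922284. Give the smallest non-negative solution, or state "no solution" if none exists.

First find gcd(217089, 922284):
922284 = 4×217089 + 53928
217089 = 4×53928 + 1377
53928 = 39×1377 + 225
1377 = 6×225 + 27
225 = 8×27 + 9
27 = 3×9 + 0
gcd = 9 and 9 | 323082, so solutions exist. Divide through by 9: 24121x ≡ 35898 (mod 102476).
Now find 24121⁻¹ mod 102476:
102476 = 4·24121 + 5992
24121 = 4·5992 + 153
5992 = 39·153 + 25
153 = 6·25 + 3
25 = 8·3 + 1
3 = 3·1 + 0
Back-substitute:
1 = 25 − 8·3
1 = −8·153 + 49·25
1 = 49·5992 − 1919·153
1 = −1919·24121 + 7725·5992
1 = 7725·102476 − 32819·24121
So 24121·(-32819) ≡ 1 (mod 102476), i.e. 24121⁻¹ ≡ 69657.
Then x ≡ 69657·35898 ≡ 30110 (mod 102476); the smallest non-negative solution is x = 30110.

30110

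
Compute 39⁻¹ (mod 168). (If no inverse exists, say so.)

no inverse exists

Compute gcd(39, 168):
168 = 4·39 + 12
39 = 3·12 + 3
12 = 4·3 + 0
The gcd is 3, not 1, hence no inverse exists.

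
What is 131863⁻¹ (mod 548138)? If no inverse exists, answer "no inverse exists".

Extended Euclidean algorithm:
548138 = 4·131863 + 20686
131863 = 6·20686 + 7747
20686 = 2·7747 + 5192
7747 = 1·5192 + 2555
5192 = 2·2555 + 82
2555 = 31·82 + 13
82 = 6·13 + 4
13 = 3·4 + 1
4 = 4·1 + 0
gcd = 1, so the inverse exists. Back-substitute:
1 = 13 − 3·4
1 = −3·82 + 19·13
1 = 19·2555 − 592·82
1 = −592·5192 + 1203·2555
1 = 1203·7747 − 1795·5192
1 = −1795·20686 + 4793·7747
1 = 4793·131863 − 30553·20686
1 = −30553·548138 + 127005·131863
So 131863·127005 ≡ 1 (mod 548138).

127005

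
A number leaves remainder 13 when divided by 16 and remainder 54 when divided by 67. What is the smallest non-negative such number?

925

Write x = 13 + 16·k. Then 16·k ≡ 54 − 13 ≡ 41 (mod 67).
Need 16⁻¹ mod 67. Extended Euclid on (67, 16):
67 = 4*16 + 3
16 = 5*3 + 1
3 = 3*1 + 0
Back-substitute:
1 = 16 − 5·3
1 = −5·67 + 21·16
16⁻¹ ≡ 21 (mod 67), so k ≡ 21·41 ≡ 57 (mod 67).
x = 13 + 16·57 = 925.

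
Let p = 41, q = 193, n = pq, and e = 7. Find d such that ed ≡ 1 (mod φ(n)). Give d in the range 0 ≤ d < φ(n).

6583

φ(n) = (p−1)(q−1) = 40·192 = 7680.
Need d with 7·d ≡ 1 (mod 7680). Apply the extended Euclidean algorithm:
7680 = 1097×7 + 1
7 = 7×1 + 0
Back-substitute:
1 = 7680 − 1097·7
So 7·(-1097) ≡ 1 (mod 7680), hence d ≡ -1097 ≡ 6583 (mod 7680).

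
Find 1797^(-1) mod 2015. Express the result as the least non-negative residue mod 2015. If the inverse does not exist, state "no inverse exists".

1673

Run Euclid on (2015, 1797):
2015 = 1·1797 + 218
1797 = 8·218 + 53
218 = 4·53 + 6
53 = 8·6 + 5
6 = 1·5 + 1
5 = 5·1 + 0
Since gcd(1797, 2015) = 1, back-substitute to write 1 as a combination:
1 = 6 − 5
1 = −53 + 9·6
1 = 9·218 − 37·53
1 = −37·1797 + 305·218
1 = 305·2015 − 342·1797
So 1797·(-342) ≡ 1 (mod 2015), and -342 ≡ 1673 (mod 2015).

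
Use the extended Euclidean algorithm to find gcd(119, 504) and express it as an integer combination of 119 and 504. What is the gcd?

7

Euclidean algorithm:
504 = 4×119 + 28
119 = 4×28 + 7
28 = 4×7 + 0
gcd(119, 504) = 7.
Back-substituting:
7 = 119 − 4·28
7 = −4·504 + 17·119
So 7 = (-4)·504 + (17)·119.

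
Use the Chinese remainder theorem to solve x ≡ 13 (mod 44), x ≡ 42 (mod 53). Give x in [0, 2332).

1685

Write x = 13 + 44·k. Then 44·k ≡ 42 − 13 ≡ 29 (mod 53).
Need 44⁻¹ mod 53. Extended Euclid on (53, 44):
53 = 1×44 + 9
44 = 4×9 + 8
9 = 1×8 + 1
8 = 8×1 + 0
Back-substitute:
1 = 9 − 8
1 = −44 + 5·9
1 = 5·53 − 6·44
44⁻¹ ≡ 47 (mod 53), so k ≡ 47·29 ≡ 38 (mod 53).
x = 13 + 44·38 = 1685.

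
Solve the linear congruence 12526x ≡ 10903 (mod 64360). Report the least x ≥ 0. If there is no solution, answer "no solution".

no solution

gcd(12526, 64360):
64360 = 5·12526 + 1730
12526 = 7·1730 + 416
1730 = 4·416 + 66
416 = 6·66 + 20
66 = 3·20 + 6
20 = 3·6 + 2
6 = 3·2 + 0
gcd = 2, but 2 ∤ 10903, so the congruence has no solution.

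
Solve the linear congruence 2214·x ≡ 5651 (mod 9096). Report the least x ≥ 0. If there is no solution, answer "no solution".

no solution

gcd(2214, 9096):
9096 = 4·2214 + 240
2214 = 9·240 + 54
240 = 4·54 + 24
54 = 2·24 + 6
24 = 4·6 + 0
gcd = 6, but 6 ∤ 5651, so the congruence has no solution.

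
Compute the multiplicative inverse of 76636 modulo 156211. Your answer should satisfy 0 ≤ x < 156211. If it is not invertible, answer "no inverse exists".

47145

gcd(156211, 76636) by repeated division:
156211 = 2×76636 + 2939
76636 = 26×2939 + 222
2939 = 13×222 + 53
222 = 4×53 + 10
53 = 5×10 + 3
10 = 3×3 + 1
3 = 3×1 + 0
gcd = 1, so the inverse exists. Back-substitute:
1 = 10 − 3·3
1 = −3·53 + 16·10
1 = 16·222 − 67·53
1 = −67·2939 + 887·222
1 = 887·76636 − 23129·2939
1 = −23129·156211 + 47145·76636
So 76636·47145 ≡ 1 (mod 156211).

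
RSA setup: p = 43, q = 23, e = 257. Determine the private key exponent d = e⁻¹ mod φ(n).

φ(n) = (p−1)(q−1) = 42·22 = 924.
Need d with 257·d ≡ 1 (mod 924). Apply the extended Euclidean algorithm:
924 = 3*257 + 153
257 = 1*153 + 104
153 = 1*104 + 49
104 = 2*49 + 6
49 = 8*6 + 1
6 = 6*1 + 0
Back-substitute:
1 = 49 − 8·6
1 = −8·104 + 17·49
1 = 17·153 − 25·104
1 = −25·257 + 42·153
1 = 42·924 − 151·257
So 257·(-151) ≡ 1 (mod 924), hence d ≡ -151 ≡ 773 (mod 924).

773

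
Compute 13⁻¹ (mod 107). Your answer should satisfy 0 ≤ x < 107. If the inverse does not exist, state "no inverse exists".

33

Extended Euclidean algorithm:
107 = 8·13 + 3
13 = 4·3 + 1
3 = 3·1 + 0
gcd = 1, so the inverse exists. Back-substitute:
1 = 13 − 4·3
1 = −4·107 + 33·13
So 13·33 ≡ 1 (mod 107).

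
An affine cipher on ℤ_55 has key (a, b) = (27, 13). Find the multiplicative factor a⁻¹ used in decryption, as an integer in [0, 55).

gcd(55, 27) by repeated division:
55 = 2*27 + 1
27 = 27*1 + 0
Since gcd(27, 55) = 1, back-substitute to write 1 as a combination:
1 = 55 − 2·27
Thus 27·(-2) ≡ 1 (mod 55); reducing, -2 mod 55 = 53.

53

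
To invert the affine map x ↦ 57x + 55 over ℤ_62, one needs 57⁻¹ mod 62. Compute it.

Extended Euclidean algorithm:
62 = 1×57 + 5
57 = 11×5 + 2
5 = 2×2 + 1
2 = 2×1 + 0
gcd = 1, so the inverse exists. Back-substitute:
1 = 5 − 2·2
1 = −2·57 + 23·5
1 = 23·62 − 25·57
Thus 57·(-25) ≡ 1 (mod 62); reducing, -25 mod 62 = 37.

37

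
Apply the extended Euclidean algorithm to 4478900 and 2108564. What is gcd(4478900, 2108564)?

4

Euclidean algorithm:
4478900 = 2*2108564 + 261772
2108564 = 8*261772 + 14388
261772 = 18*14388 + 2788
14388 = 5*2788 + 448
2788 = 6*448 + 100
448 = 4*100 + 48
100 = 2*48 + 4
48 = 12*4 + 0
gcd(4478900, 2108564) = 4.
Back-substituting:
4 = 100 − 2·48
4 = −2·448 + 9·100
4 = 9·2788 − 56·448
4 = −56·14388 + 289·2788
4 = 289·261772 − 5258·14388
4 = −5258·2108564 + 42353·261772
4 = 42353·4478900 − 89964·2108564
So 4 = (42353)·4478900 + (-89964)·2108564.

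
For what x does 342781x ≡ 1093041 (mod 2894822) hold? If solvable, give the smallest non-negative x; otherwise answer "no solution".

1953939

First find gcd(342781, 2894822):
2894822 = 8·342781 + 152574
342781 = 2·152574 + 37633
152574 = 4·37633 + 2042
37633 = 18·2042 + 877
2042 = 2·877 + 288
877 = 3·288 + 13
288 = 22·13 + 2
13 = 6·2 + 1
2 = 2·1 + 0
gcd = 1, so a unique solution mod 2894822 exists.
Back-substitute for the Bézout coefficients:
1 = 13 − 6·2
1 = −6·288 + 133·13
1 = 133·877 − 405·288
1 = −405·2042 + 943·877
1 = 943·37633 − 17379·2042
1 = −17379·152574 + 70459·37633
1 = 70459·342781 − 158297·152574
1 = −158297·2894822 + 1336835·342781
So 342781·(1336835) ≡ 1 (mod 2894822), giving 342781⁻¹ ≡ 1336835.
x ≡ 342781⁻¹·1093041 ≡ 1336835·1093041 ≡ 1953939 (mod 2894822).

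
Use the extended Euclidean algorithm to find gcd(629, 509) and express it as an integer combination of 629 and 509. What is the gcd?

1

Euclidean algorithm:
629 = 1·509 + 120
509 = 4·120 + 29
120 = 4·29 + 4
29 = 7·4 + 1
4 = 4·1 + 0
gcd(629, 509) = 1.
Back-substituting:
1 = 29 − 7·4
1 = −7·120 + 29·29
1 = 29·509 − 123·120
1 = −123·629 + 152·509
So 1 = (-123)·629 + (152)·509.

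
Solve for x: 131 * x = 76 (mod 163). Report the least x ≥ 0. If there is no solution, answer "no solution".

18

First find gcd(131, 163):
163 = 1×131 + 32
131 = 4×32 + 3
32 = 10×3 + 2
3 = 1×2 + 1
2 = 2×1 + 0
gcd = 1, so a unique solution mod 163 exists.
Back-substitute for the Bézout coefficients:
1 = 3 − 2
1 = −32 + 11·3
1 = 11·131 − 45·32
1 = −45·163 + 56·131
So 131·(56) ≡ 1 (mod 163), giving 131⁻¹ ≡ 56.
x ≡ 131⁻¹·76 ≡ 56·76 ≡ 18 (mod 163).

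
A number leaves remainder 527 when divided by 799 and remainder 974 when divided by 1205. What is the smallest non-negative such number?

Write x = 527 + 799·k. Then 799·k ≡ 974 − 527 ≡ 447 (mod 1205).
Need 799⁻¹ mod 1205. Extended Euclid on (1205, 799):
1205 = 1·799 + 406
799 = 1·406 + 393
406 = 1·393 + 13
393 = 30·13 + 3
13 = 4·3 + 1
3 = 3·1 + 0
Back-substitute:
1 = 13 − 4·3
1 = −4·393 + 121·13
1 = 121·406 − 125·393
1 = −125·799 + 246·406
1 = 246·1205 − 371·799
799⁻¹ ≡ 834 (mod 1205), so k ≡ 834·447 ≡ 453 (mod 1205).
x = 527 + 799·453 = 362474.

362474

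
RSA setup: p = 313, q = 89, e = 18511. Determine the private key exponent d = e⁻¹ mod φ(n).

φ(n) = (p−1)(q−1) = 312·88 = 27456.
Need d with 18511·d ≡ 1 (mod 27456). Apply the extended Euclidean algorithm:
27456 = 1*18511 + 8945
18511 = 2*8945 + 621
8945 = 14*621 + 251
621 = 2*251 + 119
251 = 2*119 + 13
119 = 9*13 + 2
13 = 6*2 + 1
2 = 2*1 + 0
Back-substitute:
1 = 13 − 6·2
1 = −6·119 + 55·13
1 = 55·251 − 116·119
1 = −116·621 + 287·251
1 = 287·8945 − 4134·621
1 = −4134·18511 + 8555·8945
1 = 8555·27456 − 12689·18511
So 18511·(-12689) ≡ 1 (mod 27456), hence d ≡ -12689 ≡ 14767 (mod 27456).

14767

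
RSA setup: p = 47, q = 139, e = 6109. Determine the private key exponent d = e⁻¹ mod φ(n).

1753

φ(n) = (p−1)(q−1) = 46·138 = 6348.
Need d with 6109·d ≡ 1 (mod 6348). Apply the extended Euclidean algorithm:
6348 = 1*6109 + 239
6109 = 25*239 + 134
239 = 1*134 + 105
134 = 1*105 + 29
105 = 3*29 + 18
29 = 1*18 + 11
18 = 1*11 + 7
11 = 1*7 + 4
7 = 1*4 + 3
4 = 1*3 + 1
3 = 3*1 + 0
Back-substitute:
1 = 4 − 3
1 = −7 + 2·4
1 = 2·11 − 3·7
1 = −3·18 + 5·11
1 = 5·29 − 8·18
1 = −8·105 + 29·29
1 = 29·134 − 37·105
1 = −37·239 + 66·134
1 = 66·6109 − 1687·239
1 = −1687·6348 + 1753·6109
So 6109·1753 ≡ 1 (mod 6348), hence d = 1753.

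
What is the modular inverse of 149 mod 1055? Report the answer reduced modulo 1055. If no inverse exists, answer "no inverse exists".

439

gcd(1055, 149) by repeated division:
1055 = 7×149 + 12
149 = 12×12 + 5
12 = 2×5 + 2
5 = 2×2 + 1
2 = 2×1 + 0
Since gcd(149, 1055) = 1, back-substitute to write 1 as a combination:
1 = 5 − 2·2
1 = −2·12 + 5·5
1 = 5·149 − 62·12
1 = −62·1055 + 439·149
So 149·439 ≡ 1 (mod 1055).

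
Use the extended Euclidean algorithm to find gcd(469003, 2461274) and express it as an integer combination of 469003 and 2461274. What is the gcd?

1

Apply Euclid's algorithm to 2461274 and 469003:
2461274 = 5·469003 + 116259
469003 = 4·116259 + 3967
116259 = 29·3967 + 1216
3967 = 3·1216 + 319
1216 = 3·319 + 259
319 = 1·259 + 60
259 = 4·60 + 19
60 = 3·19 + 3
19 = 6·3 + 1
3 = 3·1 + 0
gcd(469003, 2461274) = 1.
Back-substituting:
1 = 19 − 6·3
1 = −6·60 + 19·19
1 = 19·259 − 82·60
1 = −82·319 + 101·259
1 = 101·1216 − 385·319
1 = −385·3967 + 1256·1216
1 = 1256·116259 − 36809·3967
1 = −36809·469003 + 148492·116259
1 = 148492·2461274 − 779269·469003
So 1 = (148492)·2461274 + (-779269)·469003.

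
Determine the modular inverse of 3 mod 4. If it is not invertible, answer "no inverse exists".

3

gcd(4, 3) by repeated division:
4 = 1*3 + 1
3 = 3*1 + 0
Since gcd(3, 4) = 1, back-substitute to write 1 as a combination:
1 = 4 − 3
Thus 3·(-1) ≡ 1 (mod 4); reducing, -1 mod 4 = 3.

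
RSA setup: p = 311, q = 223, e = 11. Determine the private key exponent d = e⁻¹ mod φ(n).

φ(n) = (p−1)(q−1) = 310·222 = 68820.
Need d with 11·d ≡ 1 (mod 68820). Apply the extended Euclidean algorithm:
68820 = 6256×11 + 4
11 = 2×4 + 3
4 = 1×3 + 1
3 = 3×1 + 0
Back-substitute:
1 = 4 − 3
1 = −11 + 3·4
1 = 3·68820 − 18769·11
So 11·(-18769) ≡ 1 (mod 68820), hence d ≡ -18769 ≡ 50051 (mod 68820).

50051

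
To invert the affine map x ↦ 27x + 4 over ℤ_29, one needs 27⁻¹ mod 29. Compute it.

14

Run Euclid on (29, 27):
29 = 1*27 + 2
27 = 13*2 + 1
2 = 2*1 + 0
Since gcd(27, 29) = 1, back-substitute to write 1 as a combination:
1 = 27 − 13·2
1 = −13·29 + 14·27
So 27·14 ≡ 1 (mod 29).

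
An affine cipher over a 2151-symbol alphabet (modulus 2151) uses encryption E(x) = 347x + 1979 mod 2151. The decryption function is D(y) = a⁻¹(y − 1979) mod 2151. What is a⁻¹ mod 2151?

Apply the Euclidean algorithm to 2151 and 347:
2151 = 6×347 + 69
347 = 5×69 + 2
69 = 34×2 + 1
2 = 2×1 + 0
The gcd is 1. Working backward:
1 = 69 − 34·2
1 = −34·347 + 171·69
1 = 171·2151 − 1060·347
So 347·(-1060) ≡ 1 (mod 2151), and -1060 ≡ 1091 (mod 2151).

1091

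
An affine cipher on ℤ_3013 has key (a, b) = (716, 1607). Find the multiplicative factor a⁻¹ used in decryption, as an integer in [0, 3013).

Apply the Euclidean algorithm to 3013 and 716:
3013 = 4·716 + 149
716 = 4·149 + 120
149 = 1·120 + 29
120 = 4·29 + 4
29 = 7·4 + 1
4 = 4·1 + 0
gcd = 1, so the inverse exists. Back-substitute:
1 = 29 − 7·4
1 = −7·120 + 29·29
1 = 29·149 − 36·120
1 = −36·716 + 173·149
1 = 173·3013 − 728·716
Hence 716⁻¹ ≡ -728 ≡ 2285 (mod 3013).

2285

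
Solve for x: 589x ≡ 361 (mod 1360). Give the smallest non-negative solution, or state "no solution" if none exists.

First find gcd(589, 1360):
1360 = 2*589 + 182
589 = 3*182 + 43
182 = 4*43 + 10
43 = 4*10 + 3
10 = 3*3 + 1
3 = 3*1 + 0
gcd = 1, so a unique solution mod 1360 exists.
Back-substitute for the Bézout coefficients:
1 = 10 − 3·3
1 = −3·43 + 13·10
1 = 13·182 − 55·43
1 = −55·589 + 178·182
1 = 178·1360 − 411·589
So 589·(-411) ≡ 1 (mod 1360), giving 589⁻¹ ≡ 949.
x ≡ 589⁻¹·361 ≡ 949·361 ≡ 1229 (mod 1360).

1229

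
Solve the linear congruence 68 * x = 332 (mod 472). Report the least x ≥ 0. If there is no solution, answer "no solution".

First find gcd(68, 472):
472 = 6×68 + 64
68 = 1×64 + 4
64 = 16×4 + 0
gcd = 4 and 4 | 332, so solutions exist. Divide through by 4: 17x ≡ 83 (mod 118).
Now find 17⁻¹ mod 118:
118 = 6*17 + 16
17 = 1*16 + 1
16 = 16*1 + 0
Back-substitute:
1 = 17 − 16
1 = −118 + 7·17
So 17⁻¹ ≡ 7 (mod 118).
Then x ≡ 7·83 ≡ 109 (mod 118); the smallest non-negative solution is x = 109.

109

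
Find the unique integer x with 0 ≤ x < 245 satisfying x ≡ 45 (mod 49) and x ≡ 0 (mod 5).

Write x = 45 + 49·k. Then 49·k ≡ 0 − 45 ≡ 0 (mod 5).
Need 49⁻¹ mod 5. Extended Euclid on (5, 4):
5 = 1·4 + 1
4 = 4·1 + 0
Back-substitute:
1 = 5 − 4
49⁻¹ ≡ 4 (mod 5), so k ≡ 4·0 ≡ 0 (mod 5).
x = 45 + 49·0 = 45.

45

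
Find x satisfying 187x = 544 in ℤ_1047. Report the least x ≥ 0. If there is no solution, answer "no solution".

574

First find gcd(187, 1047):
1047 = 5*187 + 112
187 = 1*112 + 75
112 = 1*75 + 37
75 = 2*37 + 1
37 = 37*1 + 0
gcd = 1, so a unique solution mod 1047 exists.
Back-substitute for the Bézout coefficients:
1 = 75 − 2·37
1 = −2·112 + 3·75
1 = 3·187 − 5·112
1 = −5·1047 + 28·187
So 187·(28) ≡ 1 (mod 1047), giving 187⁻¹ ≡ 28.
x ≡ 187⁻¹·544 ≡ 28·544 ≡ 574 (mod 1047).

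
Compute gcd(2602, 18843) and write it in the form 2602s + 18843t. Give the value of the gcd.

1

Repeated division:
18843 = 7×2602 + 629
2602 = 4×629 + 86
629 = 7×86 + 27
86 = 3×27 + 5
27 = 5×5 + 2
5 = 2×2 + 1
2 = 2×1 + 0
gcd(2602, 18843) = 1.
Express as a combination:
1 = 5 − 2·2
1 = −2·27 + 11·5
1 = 11·86 − 35·27
1 = −35·629 + 256·86
1 = 256·2602 − 1059·629
1 = −1059·18843 + 7669·2602
So 1 = (-1059)·18843 + (7669)·2602.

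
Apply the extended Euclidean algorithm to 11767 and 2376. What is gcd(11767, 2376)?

Repeated division:
11767 = 4×2376 + 2263
2376 = 1×2263 + 113
2263 = 20×113 + 3
113 = 37×3 + 2
3 = 1×2 + 1
2 = 2×1 + 0
gcd(11767, 2376) = 1.
Express as a combination:
1 = 3 − 2
1 = −113 + 38·3
1 = 38·2263 − 761·113
1 = −761·2376 + 799·2263
1 = 799·11767 − 3957·2376
So 1 = (799)·11767 + (-3957)·2376.

1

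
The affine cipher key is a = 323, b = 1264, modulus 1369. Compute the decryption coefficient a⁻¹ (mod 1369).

gcd(1369, 323) by repeated division:
1369 = 4*323 + 77
323 = 4*77 + 15
77 = 5*15 + 2
15 = 7*2 + 1
2 = 2*1 + 0
gcd = 1, so the inverse exists. Back-substitute:
1 = 15 − 7·2
1 = −7·77 + 36·15
1 = 36·323 − 151·77
1 = −151·1369 + 640·323
So 323·640 ≡ 1 (mod 1369).

640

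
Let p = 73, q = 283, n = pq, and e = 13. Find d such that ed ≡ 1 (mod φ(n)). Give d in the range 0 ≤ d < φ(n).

φ(n) = (p−1)(q−1) = 72·282 = 20304.
Need d with 13·d ≡ 1 (mod 20304). Apply the extended Euclidean algorithm:
20304 = 1561×13 + 11
13 = 1×11 + 2
11 = 5×2 + 1
2 = 2×1 + 0
Back-substitute:
1 = 11 − 5·2
1 = −5·13 + 6·11
1 = 6·20304 − 9371·13
So 13·(-9371) ≡ 1 (mod 20304), hence d ≡ -9371 ≡ 10933 (mod 20304).

10933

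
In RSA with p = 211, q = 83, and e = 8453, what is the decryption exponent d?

6197

φ(n) = (p−1)(q−1) = 210·82 = 17220.
Need d with 8453·d ≡ 1 (mod 17220). Apply the extended Euclidean algorithm:
17220 = 2×8453 + 314
8453 = 26×314 + 289
314 = 1×289 + 25
289 = 11×25 + 14
25 = 1×14 + 11
14 = 1×11 + 3
11 = 3×3 + 2
3 = 1×2 + 1
2 = 2×1 + 0
Back-substitute:
1 = 3 − 2
1 = −11 + 4·3
1 = 4·14 − 5·11
1 = −5·25 + 9·14
1 = 9·289 − 104·25
1 = −104·314 + 113·289
1 = 113·8453 − 3042·314
1 = −3042·17220 + 6197·8453
So 8453·6197 ≡ 1 (mod 17220), hence d = 6197.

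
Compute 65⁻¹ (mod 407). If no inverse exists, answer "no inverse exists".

Apply the Euclidean algorithm to 407 and 65:
407 = 6*65 + 17
65 = 3*17 + 14
17 = 1*14 + 3
14 = 4*3 + 2
3 = 1*2 + 1
2 = 2*1 + 0
The gcd is 1. Working backward:
1 = 3 − 2
1 = −14 + 5·3
1 = 5·17 − 6·14
1 = −6·65 + 23·17
1 = 23·407 − 144·65
So 65·(-144) ≡ 1 (mod 407), and -144 ≡ 263 (mod 407).

263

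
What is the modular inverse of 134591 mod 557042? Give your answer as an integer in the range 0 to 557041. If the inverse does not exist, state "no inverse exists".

382903

Run Euclid on (557042, 134591):
557042 = 4·134591 + 18678
134591 = 7·18678 + 3845
18678 = 4·3845 + 3298
3845 = 1·3298 + 547
3298 = 6·547 + 16
547 = 34·16 + 3
16 = 5·3 + 1
3 = 3·1 + 0
The gcd is 1. Working backward:
1 = 16 − 5·3
1 = −5·547 + 171·16
1 = 171·3298 − 1031·547
1 = −1031·3845 + 1202·3298
1 = 1202·18678 − 5839·3845
1 = −5839·134591 + 42075·18678
1 = 42075·557042 − 174139·134591
Thus 134591·(-174139) ≡ 1 (mod 557042); reducing, -174139 mod 557042 = 382903.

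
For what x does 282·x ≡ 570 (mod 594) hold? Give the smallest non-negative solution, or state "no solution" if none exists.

61

First find gcd(282, 594):
594 = 2×282 + 30
282 = 9×30 + 12
30 = 2×12 + 6
12 = 2×6 + 0
gcd = 6 and 6 | 570, so solutions exist. Divide through by 6: 47x ≡ 95 (mod 99).
Now find 47⁻¹ mod 99:
99 = 2·47 + 5
47 = 9·5 + 2
5 = 2·2 + 1
2 = 2·1 + 0
Back-substitute:
1 = 5 − 2·2
1 = −2·47 + 19·5
1 = 19·99 − 40·47
So 47·(-40) ≡ 1 (mod 99), i.e. 47⁻¹ ≡ 59.
Then x ≡ 59·95 ≡ 61 (mod 99); the smallest non-negative solution is x = 61.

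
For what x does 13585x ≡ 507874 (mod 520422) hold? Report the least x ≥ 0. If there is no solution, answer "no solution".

First find gcd(13585, 520422):
520422 = 38·13585 + 4192
13585 = 3·4192 + 1009
4192 = 4·1009 + 156
1009 = 6·156 + 73
156 = 2·73 + 10
73 = 7·10 + 3
10 = 3·3 + 1
3 = 3·1 + 0
gcd = 1, so a unique solution mod 520422 exists.
Back-substitute for the Bézout coefficients:
1 = 10 − 3·3
1 = −3·73 + 22·10
1 = 22·156 − 47·73
1 = −47·1009 + 304·156
1 = 304·4192 − 1263·1009
1 = −1263·13585 + 4093·4192
1 = 4093·520422 − 156797·13585
So 13585·(-156797) ≡ 1 (mod 520422), giving 13585⁻¹ ≡ 363625.
x ≡ 13585⁻¹·507874 ≡ 363625·507874 ≡ 293596 (mod 520422).

293596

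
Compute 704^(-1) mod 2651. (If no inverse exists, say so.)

Compute gcd(704, 2651):
2651 = 3*704 + 539
704 = 1*539 + 165
539 = 3*165 + 44
165 = 3*44 + 33
44 = 1*33 + 11
33 = 3*11 + 0
The gcd is 11, not 1, hence no inverse exists.

no inverse exists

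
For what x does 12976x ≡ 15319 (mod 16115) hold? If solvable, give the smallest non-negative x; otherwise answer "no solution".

First find gcd(12976, 16115):
16115 = 1×12976 + 3139
12976 = 4×3139 + 420
3139 = 7×420 + 199
420 = 2×199 + 22
199 = 9×22 + 1
22 = 22×1 + 0
gcd = 1, so a unique solution mod 16115 exists.
Back-substitute for the Bézout coefficients:
1 = 199 − 9·22
1 = −9·420 + 19·199
1 = 19·3139 − 142·420
1 = −142·12976 + 587·3139
1 = 587·16115 − 729·12976
So 12976·(-729) ≡ 1 (mod 16115), giving 12976⁻¹ ≡ 15386.
x ≡ 12976⁻¹·15319 ≡ 15386·15319 ≡ 144 (mod 16115).

144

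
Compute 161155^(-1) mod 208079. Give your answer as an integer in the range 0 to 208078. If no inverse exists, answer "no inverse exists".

gcd(208079, 161155) by repeated division:
208079 = 1·161155 + 46924
161155 = 3·46924 + 20383
46924 = 2·20383 + 6158
20383 = 3·6158 + 1909
6158 = 3·1909 + 431
1909 = 4·431 + 185
431 = 2·185 + 61
185 = 3·61 + 2
61 = 30·2 + 1
2 = 2·1 + 0
The gcd is 1. Working backward:
1 = 61 − 30·2
1 = −30·185 + 91·61
1 = 91·431 − 212·185
1 = −212·1909 + 939·431
1 = 939·6158 − 3029·1909
1 = −3029·20383 + 10026·6158
1 = 10026·46924 − 23081·20383
1 = −23081·161155 + 79269·46924
1 = 79269·208079 − 102350·161155
Thus 161155·(-102350) ≡ 1 (mod 208079); reducing, -102350 mod 208079 = 105729.

105729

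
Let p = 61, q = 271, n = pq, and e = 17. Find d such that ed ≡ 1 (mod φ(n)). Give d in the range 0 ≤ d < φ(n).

φ(n) = (p−1)(q−1) = 60·270 = 16200.
Need d with 17·d ≡ 1 (mod 16200). Apply the extended Euclidean algorithm:
16200 = 952·17 + 16
17 = 1·16 + 1
16 = 16·1 + 0
Back-substitute:
1 = 17 − 16
1 = −16200 + 953·17
So 17·953 ≡ 1 (mod 16200), hence d = 953.

953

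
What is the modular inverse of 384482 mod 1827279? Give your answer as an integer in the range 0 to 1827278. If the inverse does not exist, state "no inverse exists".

Apply the Euclidean algorithm to 1827279 and 384482:
1827279 = 4*384482 + 289351
384482 = 1*289351 + 95131
289351 = 3*95131 + 3958
95131 = 24*3958 + 139
3958 = 28*139 + 66
139 = 2*66 + 7
66 = 9*7 + 3
7 = 2*3 + 1
3 = 3*1 + 0
Since gcd(384482, 1827279) = 1, back-substitute to write 1 as a combination:
1 = 7 − 2·3
1 = −2·66 + 19·7
1 = 19·139 − 40·66
1 = −40·3958 + 1139·139
1 = 1139·95131 − 27376·3958
1 = −27376·289351 + 83267·95131
1 = 83267·384482 − 110643·289351
1 = −110643·1827279 + 525839·384482
So 384482·525839 ≡ 1 (mod 1827279).

525839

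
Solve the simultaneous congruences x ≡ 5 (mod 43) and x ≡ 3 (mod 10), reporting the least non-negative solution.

263

Write x = 5 + 43·k. Then 43·k ≡ 3 − 5 ≡ 8 (mod 10).
Need 43⁻¹ mod 10. Extended Euclid on (10, 3):
10 = 3×3 + 1
3 = 3×1 + 0
Back-substitute:
1 = 10 − 3·3
43⁻¹ ≡ 7 (mod 10), so k ≡ 7·8 ≡ 6 (mod 10).
x = 5 + 43·6 = 263.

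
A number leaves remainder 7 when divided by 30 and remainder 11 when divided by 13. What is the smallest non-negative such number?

37

Write x = 7 + 30·k. Then 30·k ≡ 11 − 7 ≡ 4 (mod 13).
Need 30⁻¹ mod 13. Extended Euclid on (13, 4):
13 = 3·4 + 1
4 = 4·1 + 0
Back-substitute:
1 = 13 − 3·4
30⁻¹ ≡ 10 (mod 13), so k ≡ 10·4 ≡ 1 (mod 13).
x = 7 + 30·1 = 37.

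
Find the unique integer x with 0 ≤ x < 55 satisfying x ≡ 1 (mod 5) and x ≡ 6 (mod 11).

6

Write x = 1 + 5·k. Then 5·k ≡ 6 − 1 ≡ 5 (mod 11).
Need 5⁻¹ mod 11. Extended Euclid on (11, 5):
11 = 2·5 + 1
5 = 5·1 + 0
Back-substitute:
1 = 11 − 2·5
5⁻¹ ≡ 9 (mod 11), so k ≡ 9·5 ≡ 1 (mod 11).
x = 1 + 5·1 = 6.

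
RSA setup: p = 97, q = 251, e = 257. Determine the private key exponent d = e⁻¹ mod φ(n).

φ(n) = (p−1)(q−1) = 96·250 = 24000.
Need d with 257·d ≡ 1 (mod 24000). Apply the extended Euclidean algorithm:
24000 = 93×257 + 99
257 = 2×99 + 59
99 = 1×59 + 40
59 = 1×40 + 19
40 = 2×19 + 2
19 = 9×2 + 1
2 = 2×1 + 0
Back-substitute:
1 = 19 − 9·2
1 = −9·40 + 19·19
1 = 19·59 − 28·40
1 = −28·99 + 47·59
1 = 47·257 − 122·99
1 = −122·24000 + 11393·257
So 257·11393 ≡ 1 (mod 24000), hence d = 11393.

11393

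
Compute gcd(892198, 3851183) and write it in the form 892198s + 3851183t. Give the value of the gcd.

1

Apply Euclid's algorithm to 3851183 and 892198:
3851183 = 4·892198 + 282391
892198 = 3·282391 + 45025
282391 = 6·45025 + 12241
45025 = 3·12241 + 8302
12241 = 1·8302 + 3939
8302 = 2·3939 + 424
3939 = 9·424 + 123
424 = 3·123 + 55
123 = 2·55 + 13
55 = 4·13 + 3
13 = 4·3 + 1
3 = 3·1 + 0
gcd(892198, 3851183) = 1.
Back-substituting:
1 = 13 − 4·3
1 = −4·55 + 17·13
1 = 17·123 − 38·55
1 = −38·424 + 131·123
1 = 131·3939 − 1217·424
1 = −1217·8302 + 2565·3939
1 = 2565·12241 − 3782·8302
1 = −3782·45025 + 13911·12241
1 = 13911·282391 − 87248·45025
1 = −87248·892198 + 275655·282391
1 = 275655·3851183 − 1189868·892198
So 1 = (275655)·3851183 + (-1189868)·892198.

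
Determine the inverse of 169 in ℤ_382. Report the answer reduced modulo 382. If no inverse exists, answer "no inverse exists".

Extended Euclidean algorithm:
382 = 2·169 + 44
169 = 3·44 + 37
44 = 1·37 + 7
37 = 5·7 + 2
7 = 3·2 + 1
2 = 2·1 + 0
The gcd is 1. Working backward:
1 = 7 − 3·2
1 = −3·37 + 16·7
1 = 16·44 − 19·37
1 = −19·169 + 73·44
1 = 73·382 − 165·169
Hence 169⁻¹ ≡ -165 ≡ 217 (mod 382).

217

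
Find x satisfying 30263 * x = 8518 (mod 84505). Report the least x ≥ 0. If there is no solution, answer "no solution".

First find gcd(30263, 84505):
84505 = 2×30263 + 23979
30263 = 1×23979 + 6284
23979 = 3×6284 + 5127
6284 = 1×5127 + 1157
5127 = 4×1157 + 499
1157 = 2×499 + 159
499 = 3×159 + 22
159 = 7×22 + 5
22 = 4×5 + 2
5 = 2×2 + 1
2 = 2×1 + 0
gcd = 1, so a unique solution mod 84505 exists.
Back-substitute for the Bézout coefficients:
1 = 5 − 2·2
1 = −2·22 + 9·5
1 = 9·159 − 65·22
1 = −65·499 + 204·159
1 = 204·1157 − 473·499
1 = −473·5127 + 2096·1157
1 = 2096·6284 − 2569·5127
1 = −2569·23979 + 9803·6284
1 = 9803·30263 − 12372·23979
1 = −12372·84505 + 34547·30263
So 30263·(34547) ≡ 1 (mod 84505), giving 30263⁻¹ ≡ 34547.
x ≡ 30263⁻¹·8518 ≡ 34547·8518 ≡ 24936 (mod 84505).

24936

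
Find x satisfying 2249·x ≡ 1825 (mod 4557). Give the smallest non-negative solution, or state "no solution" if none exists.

3800

First find gcd(2249, 4557):
4557 = 2×2249 + 59
2249 = 38×59 + 7
59 = 8×7 + 3
7 = 2×3 + 1
3 = 3×1 + 0
gcd = 1, so a unique solution mod 4557 exists.
Back-substitute for the Bézout coefficients:
1 = 7 − 2·3
1 = −2·59 + 17·7
1 = 17·2249 − 648·59
1 = −648·4557 + 1313·2249
So 2249·(1313) ≡ 1 (mod 4557), giving 2249⁻¹ ≡ 1313.
x ≡ 2249⁻¹·1825 ≡ 1313·1825 ≡ 3800 (mod 4557).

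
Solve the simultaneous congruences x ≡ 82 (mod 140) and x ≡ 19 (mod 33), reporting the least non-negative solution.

Write x = 82 + 140·k. Then 140·k ≡ 19 − 82 ≡ 3 (mod 33).
Need 140⁻¹ mod 33. Extended Euclid on (33, 8):
33 = 4·8 + 1
8 = 8·1 + 0
Back-substitute:
1 = 33 − 4·8
140⁻¹ ≡ 29 (mod 33), so k ≡ 29·3 ≡ 21 (mod 33).
x = 82 + 140·21 = 3022.

3022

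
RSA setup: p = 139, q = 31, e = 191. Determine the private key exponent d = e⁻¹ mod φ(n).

2471

φ(n) = (p−1)(q−1) = 138·30 = 4140.
Need d with 191·d ≡ 1 (mod 4140). Apply the extended Euclidean algorithm:
4140 = 21×191 + 129
191 = 1×129 + 62
129 = 2×62 + 5
62 = 12×5 + 2
5 = 2×2 + 1
2 = 2×1 + 0
Back-substitute:
1 = 5 − 2·2
1 = −2·62 + 25·5
1 = 25·129 − 52·62
1 = −52·191 + 77·129
1 = 77·4140 − 1669·191
So 191·(-1669) ≡ 1 (mod 4140), hence d ≡ -1669 ≡ 2471 (mod 4140).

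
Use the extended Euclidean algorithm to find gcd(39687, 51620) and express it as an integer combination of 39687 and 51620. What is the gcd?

Repeated division:
51620 = 1×39687 + 11933
39687 = 3×11933 + 3888
11933 = 3×3888 + 269
3888 = 14×269 + 122
269 = 2×122 + 25
122 = 4×25 + 22
25 = 1×22 + 3
22 = 7×3 + 1
3 = 3×1 + 0
gcd(39687, 51620) = 1.
Working backward:
1 = 22 − 7·3
1 = −7·25 + 8·22
1 = 8·122 − 39·25
1 = −39·269 + 86·122
1 = 86·3888 − 1243·269
1 = −1243·11933 + 3815·3888
1 = 3815·39687 − 12688·11933
1 = −12688·51620 + 16503·39687
So 1 = (-12688)·51620 + (16503)·39687.

1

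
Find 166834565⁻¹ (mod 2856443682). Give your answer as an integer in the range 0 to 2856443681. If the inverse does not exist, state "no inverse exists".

2733298373

gcd(2856443682, 166834565) by repeated division:
2856443682 = 17×166834565 + 20256077
166834565 = 8×20256077 + 4785949
20256077 = 4×4785949 + 1112281
4785949 = 4×1112281 + 336825
1112281 = 3×336825 + 101806
336825 = 3×101806 + 31407
101806 = 3×31407 + 7585
31407 = 4×7585 + 1067
7585 = 7×1067 + 116
1067 = 9×116 + 23
116 = 5×23 + 1
23 = 23×1 + 0
gcd = 1, so the inverse exists. Back-substitute:
1 = 116 − 5·23
1 = −5·1067 + 46·116
1 = 46·7585 − 327·1067
1 = −327·31407 + 1354·7585
1 = 1354·101806 − 4389·31407
1 = −4389·336825 + 14521·101806
1 = 14521·1112281 − 47952·336825
1 = −47952·4785949 + 206329·1112281
1 = 206329·20256077 − 873268·4785949
1 = −873268·166834565 + 7192473·20256077
1 = 7192473·2856443682 − 123145309·166834565
So 166834565·(-123145309) ≡ 1 (mod 2856443682), and -123145309 ≡ 2733298373 (mod 2856443682).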